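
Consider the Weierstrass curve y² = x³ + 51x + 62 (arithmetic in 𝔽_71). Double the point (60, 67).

tangent at (60, 67): λ = (3·60² + 51)/(2·67) ≡ 59/63. 63⁻¹ ≡ 62 (mod 71), so λ ≡ 59·62 ≡ 37.
  x = λ² - 60 - 60 = 1369 - 120 ≡ 42; y = λ·(60 - 42) - 67 ≡ 31. → (42, 31)

(42, 31)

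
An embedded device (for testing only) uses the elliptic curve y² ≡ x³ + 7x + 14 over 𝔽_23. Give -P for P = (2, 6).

-(2, 6) = (2, -6 mod 23) = (2, 17).

(2, 17)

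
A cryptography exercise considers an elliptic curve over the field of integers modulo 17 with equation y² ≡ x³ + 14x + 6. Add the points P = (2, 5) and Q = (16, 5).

(2, 5) + (16, 5). λ = (5 - 5)/(16 - 2) ≡ 0/14 mod 17. 14⁻¹ ≡ 11 (mod 17), so λ ≡ 0.
  x = λ² - 2 - 16 = 0 - 18 ≡ 16; y = λ·(2 - 16) - 5 ≡ 12. → (16, 12)

(16, 12)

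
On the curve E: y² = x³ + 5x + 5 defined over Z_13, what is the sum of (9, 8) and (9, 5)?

The two points share x = 9 and their y-coordinates satisfy 8 + 5 ≡ 0 (mod 13), so they are inverses. Their sum is O.

O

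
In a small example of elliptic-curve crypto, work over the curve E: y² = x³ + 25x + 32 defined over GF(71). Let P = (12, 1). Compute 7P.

(38, 30)

Repeated addition: build up to 7P.
2P: tangent at (12, 1): λ = (3·12² + 25)/(2·1) ≡ 31/2. 2⁻¹ ≡ 36 (mod 71), so λ ≡ 31·36 ≡ 51.
  x = λ² - 12 - 12 = 2601 - 24 ≡ 21; y = λ·(12 - 21) - 1 ≡ 37. → (21, 37)
3P: (21, 37) + (12, 1). λ = (1 - 37)/(12 - 21) ≡ 35/62 mod 71. 62⁻¹ ≡ 63 (mod 71), so λ ≡ 4.
  x = λ² - 21 - 12 = 16 - 33 ≡ 54; y = λ·(21 - 54) - 37 ≡ 44. → (54, 44)
4P: (54, 44) + (12, 1). λ = (1 - 44)/(12 - 54) ≡ 28/29 mod 71. 29⁻¹ ≡ 49 (mod 71) since 29·49 = 1421 ≡ 1, so λ ≡ 23.
  x = λ² - 54 - 12 = 529 - 66 ≡ 37; y = λ·(54 - 37) - 44 ≡ 63. → (37, 63)
5P: (37, 63) + (12, 1). λ = (1 - 63)/(12 - 37) ≡ 9/46 mod 71. 46⁻¹ ≡ 17 (mod 71) since 46·17 = 782 ≡ 1, so λ ≡ 11.
  x = λ² - 37 - 12 = 121 - 49 ≡ 1; y = λ·(37 - 1) - 63 ≡ 49. → (1, 49)
6P: (1, 49) + (12, 1). λ = (1 - 49)/(12 - 1) ≡ 23/11 mod 71. 11⁻¹ ≡ 13 (mod 71), so λ ≡ 15.
  x = λ² - 1 - 12 = 225 - 13 ≡ 70; y = λ·(1 - 70) - 49 ≡ 52. → (70, 52)
7P: (70, 52) + (12, 1). λ = (1 - 52)/(12 - 70) ≡ 20/13 mod 71. 13⁻¹ ≡ 11 (mod 71), so λ ≡ 7.
  x = λ² - 70 - 12 = 49 - 82 ≡ 38; y = λ·(70 - 38) - 52 ≡ 30. → (38, 30)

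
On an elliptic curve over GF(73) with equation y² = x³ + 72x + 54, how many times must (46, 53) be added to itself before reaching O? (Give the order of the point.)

2P: tangent at (46, 53): λ = (3·46² + 72)/(2·53) ≡ 69/33. 33⁻¹ ≡ 31 (mod 73), so λ ≡ 69·31 ≡ 22.
  x = λ² - 46 - 46 = 484 - 92 ≡ 27; y = λ·(46 - 27) - 53 ≡ 0. → (27, 0)
3P: (27, 0) + (46, 53). λ = (53 - 0)/(46 - 27) ≡ 53/19 mod 73. 19⁻¹ ≡ 50 (mod 73), so λ ≡ 22.
  x = λ² - 27 - 46 = 484 - 73 ≡ 46; y = λ·(27 - 46) - 0 ≡ 20. → (46, 20)
4P: (46, 20) + (46, 53): same x and y₁ ≡ -y₂, so the sum is O.
4P = O, so the order is 4.

4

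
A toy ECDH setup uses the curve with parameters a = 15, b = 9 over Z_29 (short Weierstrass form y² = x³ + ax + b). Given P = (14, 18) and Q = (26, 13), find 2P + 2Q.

(5, 8)

First 2P:
Repeated addition: build up to 2P.
2P: tangent at (14, 18): λ = (3·14² + 15)/(2·18) ≡ 23/7. 7⁻¹ ≡ 25 (mod 29) since 7·25 = 175 ≡ 1, so λ ≡ 23·25 ≡ 24.
  x = λ² - 14 - 14 = 576 - 28 ≡ 26; y = λ·(14 - 26) - 18 ≡ 13. → (26, 13)
2P = (26, 13).
Next 2Q:
Repeated addition: build up to 2Q.
2Q: tangent at (26, 13): λ = (3·26² + 15)/(2·13) ≡ 13/26. 26⁻¹ ≡ 19 (mod 29) since 26·19 = 494 ≡ 1, so λ ≡ 13·19 ≡ 15.
  x = λ² - 26 - 26 = 225 - 52 ≡ 28; y = λ·(26 - 28) - 13 ≡ 15. → (28, 15)
2Q = (28, 15).
Finally 2P + 2Q:
(26, 13) + (28, 15). λ = (15 - 13)/(28 - 26) ≡ 2/2 mod 29. 2⁻¹ ≡ 15 (mod 29), so λ ≡ 1.
  x = λ² - 26 - 28 = 1 - 54 ≡ 5; y = λ·(26 - 5) - 13 ≡ 8. → (5, 8)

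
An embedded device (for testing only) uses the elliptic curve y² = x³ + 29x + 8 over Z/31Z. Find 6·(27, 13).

Write Q = (27, 13).
Double-and-add on 6 = (110)₂. Start with Q = (27, 13) for the leading 1-bit.
double: tangent at (27, 13): λ = (3·27² + 29)/(2·13) ≡ 15/26. 26⁻¹ ≡ 6 (mod 31), so λ ≡ 15·6 ≡ 28.
  x = λ² - 27 - 27 = 784 - 54 ≡ 17; y = λ·(27 - 17) - 13 ≡ 19. → (17, 19)
add Q: (17, 19) + (27, 13). λ = (13 - 19)/(27 - 17) ≡ 25/10 mod 31. 10⁻¹ ≡ 28 (mod 31), so λ ≡ 18.
  x = λ² - 17 - 27 = 324 - 44 ≡ 1; y = λ·(17 - 1) - 19 ≡ 21. → (1, 21)
double: tangent at (1, 21): λ = (3·1² + 29)/(2·21) ≡ 1/11. 11⁻¹ ≡ 17 (mod 31), so λ ≡ 1·17 ≡ 17.
  x = λ² - 1 - 1 = 289 - 2 ≡ 8; y = λ·(1 - 8) - 21 ≡ 15. → (8, 15)

(8, 15)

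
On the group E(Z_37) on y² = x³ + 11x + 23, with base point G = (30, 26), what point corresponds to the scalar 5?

Double-and-add on 5 = (101)₂. Start with G = (30, 26) for the leading 1-bit.
double: tangent at (30, 26): λ = (3·30² + 11)/(2·26) ≡ 10/15. 15⁻¹ ≡ 5 (mod 37) since 15·5 = 75 ≡ 1, so λ ≡ 10·5 ≡ 13.
  x = λ² - 30 - 30 = 169 - 60 ≡ 35; y = λ·(30 - 35) - 26 ≡ 20. → (35, 20)
double: tangent at (35, 20): λ = (3·35² + 11)/(2·20) ≡ 23/3. 3⁻¹ ≡ 25 (mod 37), so λ ≡ 23·25 ≡ 20.
  x = λ² - 35 - 35 = 400 - 70 ≡ 34; y = λ·(35 - 34) - 20 ≡ 0. → (34, 0)
add G: (34, 0) + (30, 26). λ = (26 - 0)/(30 - 34) ≡ 26/33 mod 37. 33⁻¹ ≡ 9 (mod 37) since 33·9 = 297 ≡ 1, so λ ≡ 12.
  x = λ² - 34 - 30 = 144 - 64 ≡ 6; y = λ·(34 - 6) - 0 ≡ 3. → (6, 3)

(6, 3)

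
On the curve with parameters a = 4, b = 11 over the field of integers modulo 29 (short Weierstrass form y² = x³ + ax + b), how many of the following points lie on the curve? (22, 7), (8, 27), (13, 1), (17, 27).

2

(22, 7): 7² ≡ 20, rhs ≡ 17 → off.
(8, 27): 27² ≡ 4, rhs ≡ 4 → on.
(13, 1): 1² ≡ 1, rhs ≡ 27 → off.
(17, 27): 27² ≡ 4, rhs ≡ 4 → on.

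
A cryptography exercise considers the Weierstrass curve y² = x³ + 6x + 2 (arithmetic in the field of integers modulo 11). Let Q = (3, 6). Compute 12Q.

Repeated addition: build up to 12Q.
2Q: tangent at (3, 6): λ = (3·3² + 6)/(2·6) ≡ 0/1. 1⁻¹ ≡ 1 (mod 11), so λ ≡ 0·1 ≡ 0.
  x = λ² - 3 - 3 = 0 - 6 ≡ 5; y = λ·(3 - 5) - 6 ≡ 5. → (5, 5)
3Q: (5, 5) + (3, 6). λ = (6 - 5)/(3 - 5) ≡ 1/9 mod 11. 9⁻¹ ≡ 5 (mod 11) since 9·5 = 45 ≡ 1, so λ ≡ 5.
  x = λ² - 5 - 3 = 25 - 8 ≡ 6; y = λ·(5 - 6) - 5 ≡ 1. → (6, 1)
4Q: (6, 1) + (3, 6). λ = (6 - 1)/(3 - 6) ≡ 5/8 mod 11. 8⁻¹ ≡ 7 (mod 11) since 8·7 = 56 ≡ 1, so λ ≡ 2.
  x = λ² - 6 - 3 = 4 - 9 ≡ 6; y = λ·(6 - 6) - 1 ≡ 10. → (6, 10)
5Q: (6, 10) + (3, 6). λ = (6 - 10)/(3 - 6) ≡ 7/8 mod 11. 8⁻¹ ≡ 7 (mod 11) since 8·7 = 56 ≡ 1, so λ ≡ 5.
  x = λ² - 6 - 3 = 25 - 9 ≡ 5; y = λ·(6 - 5) - 10 ≡ 6. → (5, 6)
6Q: (5, 6) + (3, 6). λ = (6 - 6)/(3 - 5) ≡ 0/9 mod 11. 9⁻¹ ≡ 5 (mod 11) since 9·5 = 45 ≡ 1, so λ ≡ 0.
  x = λ² - 5 - 3 = 0 - 8 ≡ 3; y = λ·(5 - 3) - 6 ≡ 5. → (3, 5)
7Q: (3, 5) + (3, 6): same x and y₁ ≡ -y₂, so the sum is O.
8Q: O + (3, 6) = (3, 6) (identity).
9Q: tangent at (3, 6): λ = (3·3² + 6)/(2·6) ≡ 0/1. 1⁻¹ ≡ 1 (mod 11), so λ ≡ 0·1 ≡ 0.
  x = λ² - 3 - 3 = 0 - 6 ≡ 5; y = λ·(3 - 5) - 6 ≡ 5. → (5, 5)
10Q: (5, 5) + (3, 6). λ = (6 - 5)/(3 - 5) ≡ 1/9 mod 11. 9⁻¹ ≡ 5 (mod 11), so λ ≡ 5.
  x = λ² - 5 - 3 = 25 - 8 ≡ 6; y = λ·(5 - 6) - 5 ≡ 1. → (6, 1)
11Q: (6, 1) + (3, 6). λ = (6 - 1)/(3 - 6) ≡ 5/8 mod 11. 8⁻¹ ≡ 7 (mod 11), so λ ≡ 2.
  x = λ² - 6 - 3 = 4 - 9 ≡ 6; y = λ·(6 - 6) - 1 ≡ 10. → (6, 10)
12Q: (6, 10) + (3, 6). λ = (6 - 10)/(3 - 6) ≡ 7/8 mod 11. 8⁻¹ ≡ 7 (mod 11) since 8·7 = 56 ≡ 1, so λ ≡ 5.
  x = λ² - 6 - 3 = 25 - 9 ≡ 5; y = λ·(6 - 5) - 10 ≡ 6. → (5, 6)

(5, 6)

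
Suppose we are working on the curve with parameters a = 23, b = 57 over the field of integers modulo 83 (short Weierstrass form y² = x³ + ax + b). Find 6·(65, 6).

(20, 47)

Write P = (65, 6).
Double-and-add on 6 = (110)₂. Start with P = (65, 6) for the leading 1-bit.
double: tangent at (65, 6): λ = (3·65² + 23)/(2·6) ≡ 82/12. 12⁻¹ ≡ 7 (mod 83) since 12·7 = 84 ≡ 1, so λ ≡ 82·7 ≡ 76.
  x = λ² - 65 - 65 = 5776 - 130 ≡ 2; y = λ·(65 - 2) - 6 ≡ 51. → (2, 51)
add P: (2, 51) + (65, 6). λ = (6 - 51)/(65 - 2) ≡ 38/63 mod 83. 63⁻¹ ≡ 29 (mod 83) since 63·29 = 1827 ≡ 1, so λ ≡ 23.
  x = λ² - 2 - 65 = 529 - 67 ≡ 47; y = λ·(2 - 47) - 51 ≡ 76. → (47, 76)
double: tangent at (47, 76): λ = (3·47² + 23)/(2·76) ≡ 10/69. 69⁻¹ ≡ 77 (mod 83), so λ ≡ 10·77 ≡ 23.
  x = λ² - 47 - 47 = 529 - 94 ≡ 20; y = λ·(47 - 20) - 76 ≡ 47. → (20, 47)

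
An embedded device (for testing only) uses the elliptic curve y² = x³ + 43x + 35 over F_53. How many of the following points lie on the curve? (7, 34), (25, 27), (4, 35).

3

(7, 34): 34² ≡ 43, rhs ≡ 43 → on.
(25, 27): 27² ≡ 40, rhs ≡ 40 → on.
(4, 35): 35² ≡ 6, rhs ≡ 6 → on.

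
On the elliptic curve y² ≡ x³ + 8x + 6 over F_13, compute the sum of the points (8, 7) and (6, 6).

(8, 7) + (6, 6). λ = (6 - 7)/(6 - 8) ≡ 12/11 mod 13. 11⁻¹ ≡ 6 (mod 13) since 11·6 = 66 ≡ 1, so λ ≡ 7.
  x = λ² - 8 - 6 = 49 - 14 ≡ 9; y = λ·(8 - 9) - 7 ≡ 12. → (9, 12)

(9, 12)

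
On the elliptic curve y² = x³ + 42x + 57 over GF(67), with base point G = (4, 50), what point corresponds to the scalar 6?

Double-and-add on 6 = (110)₂. Start with G = (4, 50) for the leading 1-bit.
double: tangent at (4, 50): λ = (3·4² + 42)/(2·50) ≡ 23/33. 33⁻¹ ≡ 65 (mod 67), so λ ≡ 23·65 ≡ 21.
  x = λ² - 4 - 4 = 441 - 8 ≡ 31; y = λ·(4 - 31) - 50 ≡ 53. → (31, 53)
add G: (31, 53) + (4, 50). λ = (50 - 53)/(4 - 31) ≡ 64/40 mod 67. 40⁻¹ ≡ 62 (mod 67) since 40·62 = 2480 ≡ 1, so λ ≡ 15.
  x = λ² - 31 - 4 = 225 - 35 ≡ 56; y = λ·(31 - 56) - 53 ≡ 41. → (56, 41)
double: tangent at (56, 41): λ = (3·56² + 42)/(2·41) ≡ 3/15. 15⁻¹ ≡ 9 (mod 67) since 15·9 = 135 ≡ 1, so λ ≡ 3·9 ≡ 27.
  x = λ² - 56 - 56 = 729 - 112 ≡ 14; y = λ·(56 - 14) - 41 ≡ 21. → (14, 21)

(14, 21)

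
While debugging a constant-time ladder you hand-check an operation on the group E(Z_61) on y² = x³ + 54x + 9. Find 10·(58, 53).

(54, 52)

Write G = (58, 53).
Double-and-add on 10 = (1010)₂. Start with G = (58, 53) for the leading 1-bit.
double: tangent at (58, 53): λ = (3·58² + 54)/(2·53) ≡ 20/45. 45⁻¹ ≡ 19 (mod 61), so λ ≡ 20·19 ≡ 14.
  x = λ² - 58 - 58 = 196 - 116 ≡ 19; y = λ·(58 - 19) - 53 ≡ 5. → (19, 5)
double: tangent at (19, 5): λ = (3·19² + 54)/(2·5) ≡ 39/10. 10⁻¹ ≡ 55 (mod 61), so λ ≡ 39·55 ≡ 10.
  x = λ² - 19 - 19 = 100 - 38 ≡ 1; y = λ·(19 - 1) - 5 ≡ 53. → (1, 53)
add G: (1, 53) + (58, 53). λ = (53 - 53)/(58 - 1) ≡ 0/57 mod 61. 57⁻¹ ≡ 15 (mod 61) since 57·15 = 855 ≡ 1, so λ ≡ 0.
  x = λ² - 1 - 58 = 0 - 59 ≡ 2; y = λ·(1 - 2) - 53 ≡ 8. → (2, 8)
double: tangent at (2, 8): λ = (3·2² + 54)/(2·8) ≡ 5/16. 16⁻¹ ≡ 42 (mod 61) since 16·42 = 672 ≡ 1, so λ ≡ 5·42 ≡ 27.
  x = λ² - 2 - 2 = 729 - 4 ≡ 54; y = λ·(2 - 54) - 8 ≡ 52. → (54, 52)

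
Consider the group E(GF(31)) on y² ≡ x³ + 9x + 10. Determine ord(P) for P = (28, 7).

2P: tangent at (28, 7): λ = (3·28² + 9)/(2·7) ≡ 5/14. 14⁻¹ ≡ 20 (mod 31) since 14·20 = 280 ≡ 1, so λ ≡ 5·20 ≡ 7.
  x = λ² - 28 - 28 = 49 - 56 ≡ 24; y = λ·(28 - 24) - 7 ≡ 21. → (24, 21)
3P: (24, 21) + (28, 7). λ = (7 - 21)/(28 - 24) ≡ 17/4 mod 31. 4⁻¹ ≡ 8 (mod 31) since 4·8 = 32 ≡ 1, so λ ≡ 12.
  x = λ² - 24 - 28 = 144 - 52 ≡ 30; y = λ·(24 - 30) - 21 ≡ 0. → (30, 0)
4P: (30, 0) + (28, 7). λ = (7 - 0)/(28 - 30) ≡ 7/29 mod 31. 29⁻¹ ≡ 15 (mod 31), so λ ≡ 12.
  x = λ² - 30 - 28 = 144 - 58 ≡ 24; y = λ·(30 - 24) - 0 ≡ 10. → (24, 10)
5P: (24, 10) + (28, 7). λ = (7 - 10)/(28 - 24) ≡ 28/4 mod 31. 4⁻¹ ≡ 8 (mod 31) since 4·8 = 32 ≡ 1, so λ ≡ 7.
  x = λ² - 24 - 28 = 49 - 52 ≡ 28; y = λ·(24 - 28) - 10 ≡ 24. → (28, 24)
6P: (28, 24) + (28, 7): same x and y₁ ≡ -y₂, so the sum is O.
6P = O, so the order is 6.

6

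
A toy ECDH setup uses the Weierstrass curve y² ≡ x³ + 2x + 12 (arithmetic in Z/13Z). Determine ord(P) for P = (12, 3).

2P: tangent at (12, 3): λ = (3·12² + 2)/(2·3) ≡ 5/6. 6⁻¹ ≡ 11 (mod 13), so λ ≡ 5·11 ≡ 3.
  x = λ² - 12 - 12 = 9 - 24 ≡ 11; y = λ·(12 - 11) - 3 ≡ 0. → (11, 0)
3P: (11, 0) + (12, 3). λ = (3 - 0)/(12 - 11) ≡ 3/1 mod 13. 1⁻¹ ≡ 1 (mod 13), so λ ≡ 3.
  x = λ² - 11 - 12 = 9 - 23 ≡ 12; y = λ·(11 - 12) - 0 ≡ 10. → (12, 10)
4P: (12, 10) + (12, 3): same x and y₁ ≡ -y₂, so the sum is 𝒪.
4P = 𝒪, so the order is 4.

4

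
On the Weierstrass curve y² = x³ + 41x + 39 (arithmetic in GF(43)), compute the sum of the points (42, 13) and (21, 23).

(42, 13) + (21, 23). λ = (23 - 13)/(21 - 42) ≡ 10/22 mod 43. 22⁻¹ ≡ 2 (mod 43), so λ ≡ 20.
  x = λ² - 42 - 21 = 400 - 63 ≡ 36; y = λ·(42 - 36) - 13 ≡ 21. → (36, 21)

(36, 21)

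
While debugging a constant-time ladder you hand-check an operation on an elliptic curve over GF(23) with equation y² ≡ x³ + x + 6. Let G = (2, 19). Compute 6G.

(2, 4)

Repeated addition: build up to 6G.
2G: tangent at (2, 19): λ = (3·2² + 1)/(2·19) ≡ 13/15. 15⁻¹ ≡ 20 (mod 23), so λ ≡ 13·20 ≡ 7.
  x = λ² - 2 - 2 = 49 - 4 ≡ 22; y = λ·(2 - 22) - 19 ≡ 2. → (22, 2)
3G: (22, 2) + (2, 19). λ = (19 - 2)/(2 - 22) ≡ 17/3 mod 23. 3⁻¹ ≡ 8 (mod 23), so λ ≡ 21.
  x = λ² - 22 - 2 = 441 - 24 ≡ 3; y = λ·(22 - 3) - 2 ≡ 6. → (3, 6)
4G: (3, 6) + (2, 19). λ = (19 - 6)/(2 - 3) ≡ 13/22 mod 23. 22⁻¹ ≡ 22 (mod 23), so λ ≡ 10.
  x = λ² - 3 - 2 = 100 - 5 ≡ 3; y = λ·(3 - 3) - 6 ≡ 17. → (3, 17)
5G: (3, 17) + (2, 19). λ = (19 - 17)/(2 - 3) ≡ 2/22 mod 23. 22⁻¹ ≡ 22 (mod 23), so λ ≡ 21.
  x = λ² - 3 - 2 = 441 - 5 ≡ 22; y = λ·(3 - 22) - 17 ≡ 21. → (22, 21)
6G: (22, 21) + (2, 19). λ = (19 - 21)/(2 - 22) ≡ 21/3 mod 23. 3⁻¹ ≡ 8 (mod 23) since 3·8 = 24 ≡ 1, so λ ≡ 7.
  x = λ² - 22 - 2 = 49 - 24 ≡ 2; y = λ·(22 - 2) - 21 ≡ 4. → (2, 4)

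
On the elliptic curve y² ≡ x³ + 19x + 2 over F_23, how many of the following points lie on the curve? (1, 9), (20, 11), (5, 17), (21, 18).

(1, 9): 9² ≡ 12, rhs ≡ 22 → off.
(20, 11): 11² ≡ 6, rhs ≡ 10 → off.
(5, 17): 17² ≡ 13, rhs ≡ 15 → off.
(21, 18): 18² ≡ 2, rhs ≡ 2 → on.

1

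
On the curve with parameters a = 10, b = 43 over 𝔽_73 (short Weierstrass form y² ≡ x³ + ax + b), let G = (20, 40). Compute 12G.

(65, 53)

Double-and-add on 12 = (1100)₂. Start with G = (20, 40) for the leading 1-bit.
double: tangent at (20, 40): λ = (3·20² + 10)/(2·40) ≡ 42/7. 7⁻¹ ≡ 21 (mod 73) since 7·21 = 147 ≡ 1, so λ ≡ 42·21 ≡ 6.
  x = λ² - 20 - 20 = 36 - 40 ≡ 69; y = λ·(20 - 69) - 40 ≡ 31. → (69, 31)
add G: (69, 31) + (20, 40). λ = (40 - 31)/(20 - 69) ≡ 9/24 mod 73. 24⁻¹ ≡ 70 (mod 73) since 24·70 = 1680 ≡ 1, so λ ≡ 46.
  x = λ² - 69 - 20 = 2116 - 89 ≡ 56; y = λ·(69 - 56) - 31 ≡ 56. → (56, 56)
double: tangent at (56, 56): λ = (3·56² + 10)/(2·56) ≡ 1/39. 39⁻¹ ≡ 15 (mod 73), so λ ≡ 1·15 ≡ 15.
  x = λ² - 56 - 56 = 225 - 112 ≡ 40; y = λ·(56 - 40) - 56 ≡ 38. → (40, 38)
double: tangent at (40, 38): λ = (3·40² + 10)/(2·38) ≡ 65/3. 3⁻¹ ≡ 49 (mod 73), so λ ≡ 65·49 ≡ 46.
  x = λ² - 40 - 40 = 2116 - 80 ≡ 65; y = λ·(40 - 65) - 38 ≡ 53. → (65, 53)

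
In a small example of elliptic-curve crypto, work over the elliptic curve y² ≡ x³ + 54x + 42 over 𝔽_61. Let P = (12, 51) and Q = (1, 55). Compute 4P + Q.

(32, 45)

First 4P:
Double-and-add on 4 = (100)₂. Start with P = (12, 51) for the leading 1-bit.
double: tangent at (12, 51): λ = (3·12² + 54)/(2·51) ≡ 59/41. 41⁻¹ ≡ 3 (mod 61), so λ ≡ 59·3 ≡ 55.
  x = λ² - 12 - 12 = 3025 - 24 ≡ 12; y = λ·(12 - 12) - 51 ≡ 10. → (12, 10)
double: tangent at (12, 10): λ = (3·12² + 54)/(2·10) ≡ 59/20. 20⁻¹ ≡ 58 (mod 61), so λ ≡ 59·58 ≡ 6.
  x = λ² - 12 - 12 = 36 - 24 ≡ 12; y = λ·(12 - 12) - 10 ≡ 51. → (12, 51)
4P = (12, 51).
Finally 4P + Q:
(12, 51) + (1, 55). λ = (55 - 51)/(1 - 12) ≡ 4/50 mod 61. 50⁻¹ ≡ 11 (mod 61), so λ ≡ 44.
  x = λ² - 12 - 1 = 1936 - 13 ≡ 32; y = λ·(12 - 32) - 51 ≡ 45. → (32, 45)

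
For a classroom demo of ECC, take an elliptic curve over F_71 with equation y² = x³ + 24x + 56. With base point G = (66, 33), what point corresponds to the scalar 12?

(14, 15)

Repeated addition: build up to 12G.
2G: tangent at (66, 33): λ = (3·66² + 24)/(2·33) ≡ 28/66. 66⁻¹ ≡ 14 (mod 71), so λ ≡ 28·14 ≡ 37.
  x = λ² - 66 - 66 = 1369 - 132 ≡ 30; y = λ·(66 - 30) - 33 ≡ 21. → (30, 21)
3G: (30, 21) + (66, 33). λ = (33 - 21)/(66 - 30) ≡ 12/36 mod 71. 36⁻¹ ≡ 2 (mod 71), so λ ≡ 24.
  x = λ² - 30 - 66 = 576 - 96 ≡ 54; y = λ·(30 - 54) - 21 ≡ 42. → (54, 42)
4G: (54, 42) + (66, 33). λ = (33 - 42)/(66 - 54) ≡ 62/12 mod 71. 12⁻¹ ≡ 6 (mod 71) since 12·6 = 72 ≡ 1, so λ ≡ 17.
  x = λ² - 54 - 66 = 289 - 120 ≡ 27; y = λ·(54 - 27) - 42 ≡ 62. → (27, 62)
5G: (27, 62) + (66, 33). λ = (33 - 62)/(66 - 27) ≡ 42/39 mod 71. 39⁻¹ ≡ 51 (mod 71), so λ ≡ 12.
  x = λ² - 27 - 66 = 144 - 93 ≡ 51; y = λ·(27 - 51) - 62 ≡ 5. → (51, 5)
6G: (51, 5) + (66, 33). λ = (33 - 5)/(66 - 51) ≡ 28/15 mod 71. 15⁻¹ ≡ 19 (mod 71), so λ ≡ 35.
  x = λ² - 51 - 66 = 1225 - 117 ≡ 43; y = λ·(51 - 43) - 5 ≡ 62. → (43, 62)
7G: (43, 62) + (66, 33). λ = (33 - 62)/(66 - 43) ≡ 42/23 mod 71. 23⁻¹ ≡ 34 (mod 71), so λ ≡ 8.
  x = λ² - 43 - 66 = 64 - 109 ≡ 26; y = λ·(43 - 26) - 62 ≡ 3. → (26, 3)
8G: (26, 3) + (66, 33). λ = (33 - 3)/(66 - 26) ≡ 30/40 mod 71. 40⁻¹ ≡ 16 (mod 71) since 40·16 = 640 ≡ 1, so λ ≡ 54.
  x = λ² - 26 - 66 = 2916 - 92 ≡ 55; y = λ·(26 - 55) - 3 ≡ 64. → (55, 64)
9G: (55, 64) + (66, 33). λ = (33 - 64)/(66 - 55) ≡ 40/11 mod 71. 11⁻¹ ≡ 13 (mod 71), so λ ≡ 23.
  x = λ² - 55 - 66 = 529 - 121 ≡ 53; y = λ·(55 - 53) - 64 ≡ 53. → (53, 53)
10G: (53, 53) + (66, 33). λ = (33 - 53)/(66 - 53) ≡ 51/13 mod 71. 13⁻¹ ≡ 11 (mod 71), so λ ≡ 64.
  x = λ² - 53 - 66 = 4096 - 119 ≡ 1; y = λ·(53 - 1) - 53 ≡ 9. → (1, 9)
11G: (1, 9) + (66, 33). λ = (33 - 9)/(66 - 1) ≡ 24/65 mod 71. 65⁻¹ ≡ 59 (mod 71) since 65·59 = 3835 ≡ 1, so λ ≡ 67.
  x = λ² - 1 - 66 = 4489 - 67 ≡ 20; y = λ·(1 - 20) - 9 ≡ 67. → (20, 67)
12G: (20, 67) + (66, 33). λ = (33 - 67)/(66 - 20) ≡ 37/46 mod 71. 46⁻¹ ≡ 17 (mod 71), so λ ≡ 61.
  x = λ² - 20 - 66 = 3721 - 86 ≡ 14; y = λ·(20 - 14) - 67 ≡ 15. → (14, 15)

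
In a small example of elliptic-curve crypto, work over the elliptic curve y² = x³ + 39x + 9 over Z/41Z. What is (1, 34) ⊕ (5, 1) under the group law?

(1, 34) + (5, 1). λ = (1 - 34)/(5 - 1) ≡ 8/4 mod 41. 4⁻¹ ≡ 31 (mod 41), so λ ≡ 2.
  x = λ² - 1 - 5 = 4 - 6 ≡ 39; y = λ·(1 - 39) - 34 ≡ 13. → (39, 13)

(39, 13)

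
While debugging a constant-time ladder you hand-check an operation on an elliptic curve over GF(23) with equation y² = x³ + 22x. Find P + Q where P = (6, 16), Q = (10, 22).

(6, 16) + (10, 22). λ = (22 - 16)/(10 - 6) ≡ 6/4 mod 23. 4⁻¹ ≡ 6 (mod 23) since 4·6 = 24 ≡ 1, so λ ≡ 13.
  x = λ² - 6 - 10 = 169 - 16 ≡ 15; y = λ·(6 - 15) - 16 ≡ 5. → (15, 5)

(15, 5)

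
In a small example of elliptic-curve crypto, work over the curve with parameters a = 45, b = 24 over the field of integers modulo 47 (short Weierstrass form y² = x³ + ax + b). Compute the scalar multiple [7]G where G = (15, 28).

(35, 24)

Double-and-add on 7 = (111)₂. Start with G = (15, 28) for the leading 1-bit.
double: tangent at (15, 28): λ = (3·15² + 45)/(2·28) ≡ 15/9. 9⁻¹ ≡ 21 (mod 47), so λ ≡ 15·21 ≡ 33.
  x = λ² - 15 - 15 = 1089 - 30 ≡ 25; y = λ·(15 - 25) - 28 ≡ 18. → (25, 18)
add G: (25, 18) + (15, 28). λ = (28 - 18)/(15 - 25) ≡ 10/37 mod 47. 37⁻¹ ≡ 14 (mod 47), so λ ≡ 46.
  x = λ² - 25 - 15 = 2116 - 40 ≡ 8; y = λ·(25 - 8) - 18 ≡ 12. → (8, 12)
double: tangent at (8, 12): λ = (3·8² + 45)/(2·12) ≡ 2/24. 24⁻¹ ≡ 2 (mod 47) since 24·2 = 48 ≡ 1, so λ ≡ 2·2 ≡ 4.
  x = λ² - 8 - 8 = 16 - 16 ≡ 0; y = λ·(8 - 0) - 12 ≡ 20. → (0, 20)
add G: (0, 20) + (15, 28). λ = (28 - 20)/(15 - 0) ≡ 8/15 mod 47. 15⁻¹ ≡ 22 (mod 47), so λ ≡ 35.
  x = λ² - 0 - 15 = 1225 - 15 ≡ 35; y = λ·(0 - 35) - 20 ≡ 24. → (35, 24)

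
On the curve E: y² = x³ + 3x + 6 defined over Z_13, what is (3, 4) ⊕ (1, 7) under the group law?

(3, 4) + (1, 7). λ = (7 - 4)/(1 - 3) ≡ 3/11 mod 13. 11⁻¹ ≡ 6 (mod 13), so λ ≡ 5.
  x = λ² - 3 - 1 = 25 - 4 ≡ 8; y = λ·(3 - 8) - 4 ≡ 10. → (8, 10)

(8, 10)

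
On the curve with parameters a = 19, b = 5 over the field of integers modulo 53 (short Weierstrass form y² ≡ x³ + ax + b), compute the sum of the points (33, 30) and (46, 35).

(33, 30) + (46, 35). λ = (35 - 30)/(46 - 33) ≡ 5/13 mod 53. 13⁻¹ ≡ 49 (mod 53) since 13·49 = 637 ≡ 1, so λ ≡ 33.
  x = λ² - 33 - 46 = 1089 - 79 ≡ 3; y = λ·(33 - 3) - 30 ≡ 6. → (3, 6)

(3, 6)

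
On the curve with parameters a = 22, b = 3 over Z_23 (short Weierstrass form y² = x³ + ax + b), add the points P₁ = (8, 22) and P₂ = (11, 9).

(10, 2)

(8, 22) + (11, 9). λ = (9 - 22)/(11 - 8) ≡ 10/3 mod 23. 3⁻¹ ≡ 8 (mod 23), so λ ≡ 11.
  x = λ² - 8 - 11 = 121 - 19 ≡ 10; y = λ·(8 - 10) - 22 ≡ 2. → (10, 2)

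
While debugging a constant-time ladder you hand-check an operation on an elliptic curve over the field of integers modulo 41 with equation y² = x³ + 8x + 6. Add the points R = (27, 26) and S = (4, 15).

(27, 26) + (4, 15). λ = (15 - 26)/(4 - 27) ≡ 30/18 mod 41. 18⁻¹ ≡ 16 (mod 41) since 18·16 = 288 ≡ 1, so λ ≡ 29.
  x = λ² - 27 - 4 = 841 - 31 ≡ 31; y = λ·(27 - 31) - 26 ≡ 22. → (31, 22)

(31, 22)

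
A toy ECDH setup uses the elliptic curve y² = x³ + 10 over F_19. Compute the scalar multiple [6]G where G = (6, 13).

Repeated addition: build up to 6G.
2G: tangent at (6, 13): λ = (3·6² + 0)/(2·13) ≡ 13/7. 7⁻¹ ≡ 11 (mod 19) since 7·11 = 77 ≡ 1, so λ ≡ 13·11 ≡ 10.
  x = λ² - 6 - 6 = 100 - 12 ≡ 12; y = λ·(6 - 12) - 13 ≡ 3. → (12, 3)
3G: (12, 3) + (6, 13). λ = (13 - 3)/(6 - 12) ≡ 10/13 mod 19. 13⁻¹ ≡ 3 (mod 19) since 13·3 = 39 ≡ 1, so λ ≡ 11.
  x = λ² - 12 - 6 = 121 - 18 ≡ 8; y = λ·(12 - 8) - 3 ≡ 3. → (8, 3)
4G: (8, 3) + (6, 13). λ = (13 - 3)/(6 - 8) ≡ 10/17 mod 19. 17⁻¹ ≡ 9 (mod 19), so λ ≡ 14.
  x = λ² - 8 - 6 = 196 - 14 ≡ 11; y = λ·(8 - 11) - 3 ≡ 12. → (11, 12)
5G: (11, 12) + (6, 13). λ = (13 - 12)/(6 - 11) ≡ 1/14 mod 19. 14⁻¹ ≡ 15 (mod 19) since 14·15 = 210 ≡ 1, so λ ≡ 15.
  x = λ² - 11 - 6 = 225 - 17 ≡ 18; y = λ·(11 - 18) - 12 ≡ 16. → (18, 16)
6G: (18, 16) + (6, 13). λ = (13 - 16)/(6 - 18) ≡ 16/7 mod 19. 7⁻¹ ≡ 11 (mod 19), so λ ≡ 5.
  x = λ² - 18 - 6 = 25 - 24 ≡ 1; y = λ·(18 - 1) - 16 ≡ 12. → (1, 12)

(1, 12)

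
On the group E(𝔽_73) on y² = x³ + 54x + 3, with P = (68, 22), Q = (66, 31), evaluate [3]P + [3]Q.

First 3P:
Repeated addition: build up to 3P.
2P: tangent at (68, 22): λ = (3·68² + 54)/(2·22) ≡ 56/44. 44⁻¹ ≡ 5 (mod 73) since 44·5 = 220 ≡ 1, so λ ≡ 56·5 ≡ 61.
  x = λ² - 68 - 68 = 3721 - 136 ≡ 8; y = λ·(68 - 8) - 22 ≡ 61. → (8, 61)
3P: (8, 61) + (68, 22). λ = (22 - 61)/(68 - 8) ≡ 34/60 mod 73. 60⁻¹ ≡ 28 (mod 73), so λ ≡ 3.
  x = λ² - 8 - 68 = 9 - 76 ≡ 6; y = λ·(8 - 6) - 61 ≡ 18. → (6, 18)
3P = (6, 18).
Next 3Q:
Repeated addition: build up to 3Q.
2Q: tangent at (66, 31): λ = (3·66² + 54)/(2·31) ≡ 55/62. 62⁻¹ ≡ 53 (mod 73), so λ ≡ 55·53 ≡ 68.
  x = λ² - 66 - 66 = 4624 - 132 ≡ 39; y = λ·(66 - 39) - 31 ≡ 53. → (39, 53)
3Q: (39, 53) + (66, 31). λ = (31 - 53)/(66 - 39) ≡ 51/27 mod 73. 27⁻¹ ≡ 46 (mod 73), so λ ≡ 10.
  x = λ² - 39 - 66 = 100 - 105 ≡ 68; y = λ·(39 - 68) - 53 ≡ 22. → (68, 22)
3Q = (68, 22).
Finally 3P + 3Q:
(6, 18) + (68, 22). λ = (22 - 18)/(68 - 6) ≡ 4/62 mod 73. 62⁻¹ ≡ 53 (mod 73) since 62·53 = 3286 ≡ 1, so λ ≡ 66.
  x = λ² - 6 - 68 = 4356 - 74 ≡ 48; y = λ·(6 - 48) - 18 ≡ 57. → (48, 57)

(48, 57)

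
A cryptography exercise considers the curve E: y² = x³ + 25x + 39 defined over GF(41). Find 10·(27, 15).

Write G = (27, 15).
Double-and-add on 10 = (1010)₂. Start with G = (27, 15) for the leading 1-bit.
double: tangent at (27, 15): λ = (3·27² + 25)/(2·15) ≡ 39/30. 30⁻¹ ≡ 26 (mod 41), so λ ≡ 39·26 ≡ 30.
  x = λ² - 27 - 27 = 900 - 54 ≡ 26; y = λ·(27 - 26) - 15 ≡ 15. → (26, 15)
double: tangent at (26, 15): λ = (3·26² + 25)/(2·15) ≡ 3/30. 30⁻¹ ≡ 26 (mod 41), so λ ≡ 3·26 ≡ 37.
  x = λ² - 26 - 26 = 1369 - 52 ≡ 5; y = λ·(26 - 5) - 15 ≡ 24. → (5, 24)
add G: (5, 24) + (27, 15). λ = (15 - 24)/(27 - 5) ≡ 32/22 mod 41. 22⁻¹ ≡ 28 (mod 41), so λ ≡ 35.
  x = λ² - 5 - 27 = 1225 - 32 ≡ 4; y = λ·(5 - 4) - 24 ≡ 11. → (4, 11)
double: tangent at (4, 11): λ = (3·4² + 25)/(2·11) ≡ 32/22. 22⁻¹ ≡ 28 (mod 41), so λ ≡ 32·28 ≡ 35.
  x = λ² - 4 - 4 = 1225 - 8 ≡ 28; y = λ·(4 - 28) - 11 ≡ 10. → (28, 10)

(28, 10)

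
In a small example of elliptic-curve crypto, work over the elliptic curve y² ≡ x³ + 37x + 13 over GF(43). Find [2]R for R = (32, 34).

tangent at (32, 34): λ = (3·32² + 37)/(2·34) ≡ 13/25. 25⁻¹ ≡ 31 (mod 43), so λ ≡ 13·31 ≡ 16.
  x = λ² - 32 - 32 = 256 - 64 ≡ 20; y = λ·(32 - 20) - 34 ≡ 29. → (20, 29)

(20, 29)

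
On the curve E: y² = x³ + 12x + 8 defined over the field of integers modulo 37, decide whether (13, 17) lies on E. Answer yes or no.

y² = 17² ≡ 30; x³ + 12x + 8 = 2361 ≡ 30 (mod 37). 30 = 30.

yes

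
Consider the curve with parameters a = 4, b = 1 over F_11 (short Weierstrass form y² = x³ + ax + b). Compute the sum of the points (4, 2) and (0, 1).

(5, 6)

(4, 2) + (0, 1). λ = (1 - 2)/(0 - 4) ≡ 10/7 mod 11. 7⁻¹ ≡ 8 (mod 11) since 7·8 = 56 ≡ 1, so λ ≡ 3.
  x = λ² - 4 - 0 = 9 - 4 ≡ 5; y = λ·(4 - 5) - 2 ≡ 6. → (5, 6)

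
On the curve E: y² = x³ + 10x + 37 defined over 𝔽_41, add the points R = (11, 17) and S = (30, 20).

(11, 17) + (30, 20). λ = (20 - 17)/(30 - 11) ≡ 3/19 mod 41. 19⁻¹ ≡ 13 (mod 41), so λ ≡ 39.
  x = λ² - 11 - 30 = 1521 - 41 ≡ 4; y = λ·(11 - 4) - 17 ≡ 10. → (4, 10)

(4, 10)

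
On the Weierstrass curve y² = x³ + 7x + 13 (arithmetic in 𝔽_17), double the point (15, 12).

(2, 16)

tangent at (15, 12): λ = (3·15² + 7)/(2·12) ≡ 2/7. 7⁻¹ ≡ 5 (mod 17) since 7·5 = 35 ≡ 1, so λ ≡ 2·5 ≡ 10.
  x = λ² - 15 - 15 = 100 - 30 ≡ 2; y = λ·(15 - 2) - 12 ≡ 16. → (2, 16)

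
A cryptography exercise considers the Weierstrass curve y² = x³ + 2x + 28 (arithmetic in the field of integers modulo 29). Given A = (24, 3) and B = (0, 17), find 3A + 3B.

(6, 13)

First 3A:
Repeated addition: build up to 3A.
2A: tangent at (24, 3): λ = (3·24² + 2)/(2·3) ≡ 19/6. 6⁻¹ ≡ 5 (mod 29), so λ ≡ 19·5 ≡ 8.
  x = λ² - 24 - 24 = 64 - 48 ≡ 16; y = λ·(24 - 16) - 3 ≡ 3. → (16, 3)
3A: (16, 3) + (24, 3). λ = (3 - 3)/(24 - 16) ≡ 0/8 mod 29. 8⁻¹ ≡ 11 (mod 29), so λ ≡ 0.
  x = λ² - 16 - 24 = 0 - 40 ≡ 18; y = λ·(16 - 18) - 3 ≡ 26. → (18, 26)
3A = (18, 26).
Next 3B:
Repeated addition: build up to 3B.
2B: tangent at (0, 17): λ = (3·0² + 2)/(2·17) ≡ 2/5. 5⁻¹ ≡ 6 (mod 29) since 5·6 = 30 ≡ 1, so λ ≡ 2·6 ≡ 12.
  x = λ² - 0 - 0 = 144 - 0 ≡ 28; y = λ·(0 - 28) - 17 ≡ 24. → (28, 24)
3B: (28, 24) + (0, 17). λ = (17 - 24)/(0 - 28) ≡ 22/1 mod 29. 1⁻¹ ≡ 1 (mod 29) since 1·1 = 1 ≡ 1, so λ ≡ 22.
  x = λ² - 28 - 0 = 484 - 28 ≡ 21; y = λ·(28 - 21) - 24 ≡ 14. → (21, 14)
3B = (21, 14).
Finally 3A + 3B:
(18, 26) + (21, 14). λ = (14 - 26)/(21 - 18) ≡ 17/3 mod 29. 3⁻¹ ≡ 10 (mod 29), so λ ≡ 25.
  x = λ² - 18 - 21 = 625 - 39 ≡ 6; y = λ·(18 - 6) - 26 ≡ 13. → (6, 13)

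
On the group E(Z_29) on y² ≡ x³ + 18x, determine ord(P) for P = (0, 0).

2P: (0, 0) + (0, 0): same x and y₁ ≡ -y₂, so the sum is ∞.
2P = ∞, so the order is 2.

2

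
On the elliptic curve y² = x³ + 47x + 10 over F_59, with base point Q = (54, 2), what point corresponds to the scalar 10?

(10, 51)

Repeated addition: build up to 10Q.
2Q: tangent at (54, 2): λ = (3·54² + 47)/(2·2) ≡ 4/4. 4⁻¹ ≡ 15 (mod 59) since 4·15 = 60 ≡ 1, so λ ≡ 4·15 ≡ 1.
  x = λ² - 54 - 54 = 1 - 108 ≡ 11; y = λ·(54 - 11) - 2 ≡ 41. → (11, 41)
3Q: (11, 41) + (54, 2). λ = (2 - 41)/(54 - 11) ≡ 20/43 mod 59. 43⁻¹ ≡ 11 (mod 59) since 43·11 = 473 ≡ 1, so λ ≡ 43.
  x = λ² - 11 - 54 = 1849 - 65 ≡ 14; y = λ·(11 - 14) - 41 ≡ 7. → (14, 7)
4Q: (14, 7) + (54, 2). λ = (2 - 7)/(54 - 14) ≡ 54/40 mod 59. 40⁻¹ ≡ 31 (mod 59), so λ ≡ 22.
  x = λ² - 14 - 54 = 484 - 68 ≡ 3; y = λ·(14 - 3) - 7 ≡ 58. → (3, 58)
5Q: (3, 58) + (54, 2). λ = (2 - 58)/(54 - 3) ≡ 3/51 mod 59. 51⁻¹ ≡ 22 (mod 59), so λ ≡ 7.
  x = λ² - 3 - 54 = 49 - 57 ≡ 51; y = λ·(3 - 51) - 58 ≡ 19. → (51, 19)
6Q: (51, 19) + (54, 2). λ = (2 - 19)/(54 - 51) ≡ 42/3 mod 59. 3⁻¹ ≡ 20 (mod 59), so λ ≡ 14.
  x = λ² - 51 - 54 = 196 - 105 ≡ 32; y = λ·(51 - 32) - 19 ≡ 11. → (32, 11)
7Q: (32, 11) + (54, 2). λ = (2 - 11)/(54 - 32) ≡ 50/22 mod 59. 22⁻¹ ≡ 51 (mod 59), so λ ≡ 13.
  x = λ² - 32 - 54 = 169 - 86 ≡ 24; y = λ·(32 - 24) - 11 ≡ 34. → (24, 34)
8Q: (24, 34) + (54, 2). λ = (2 - 34)/(54 - 24) ≡ 27/30 mod 59. 30⁻¹ ≡ 2 (mod 59) since 30·2 = 60 ≡ 1, so λ ≡ 54.
  x = λ² - 24 - 54 = 2916 - 78 ≡ 6; y = λ·(24 - 6) - 34 ≡ 53. → (6, 53)
9Q: (6, 53) + (54, 2). λ = (2 - 53)/(54 - 6) ≡ 8/48 mod 59. 48⁻¹ ≡ 16 (mod 59) since 48·16 = 768 ≡ 1, so λ ≡ 10.
  x = λ² - 6 - 54 = 100 - 60 ≡ 40; y = λ·(6 - 40) - 53 ≡ 20. → (40, 20)
10Q: (40, 20) + (54, 2). λ = (2 - 20)/(54 - 40) ≡ 41/14 mod 59. 14⁻¹ ≡ 38 (mod 59), so λ ≡ 24.
  x = λ² - 40 - 54 = 576 - 94 ≡ 10; y = λ·(40 - 10) - 20 ≡ 51. → (10, 51)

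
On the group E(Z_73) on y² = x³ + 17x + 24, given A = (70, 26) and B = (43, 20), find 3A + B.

First 3A:
Repeated addition: build up to 3A.
2A: tangent at (70, 26): λ = (3·70² + 17)/(2·26) ≡ 44/52. 52⁻¹ ≡ 66 (mod 73) since 52·66 = 3432 ≡ 1, so λ ≡ 44·66 ≡ 57.
  x = λ² - 70 - 70 = 3249 - 140 ≡ 43; y = λ·(70 - 43) - 26 ≡ 53. → (43, 53)
3A: (43, 53) + (70, 26). λ = (26 - 53)/(70 - 43) ≡ 46/27 mod 73. 27⁻¹ ≡ 46 (mod 73) since 27·46 = 1242 ≡ 1, so λ ≡ 72.
  x = λ² - 43 - 70 = 5184 - 113 ≡ 34; y = λ·(43 - 34) - 53 ≡ 11. → (34, 11)
3A = (34, 11).
Finally 3A + B:
(34, 11) + (43, 20). λ = (20 - 11)/(43 - 34) ≡ 9/9 mod 73. 9⁻¹ ≡ 65 (mod 73) since 9·65 = 585 ≡ 1, so λ ≡ 1.
  x = λ² - 34 - 43 = 1 - 77 ≡ 70; y = λ·(34 - 70) - 11 ≡ 26. → (70, 26)

(70, 26)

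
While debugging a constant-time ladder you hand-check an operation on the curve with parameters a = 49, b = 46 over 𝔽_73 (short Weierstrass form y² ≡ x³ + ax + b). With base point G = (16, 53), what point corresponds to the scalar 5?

(54, 33)

Repeated addition: build up to 5G.
2G: tangent at (16, 53): λ = (3·16² + 49)/(2·53) ≡ 14/33. 33⁻¹ ≡ 31 (mod 73) since 33·31 = 1023 ≡ 1, so λ ≡ 14·31 ≡ 69.
  x = λ² - 16 - 16 = 4761 - 32 ≡ 57; y = λ·(16 - 57) - 53 ≡ 38. → (57, 38)
3G: (57, 38) + (16, 53). λ = (53 - 38)/(16 - 57) ≡ 15/32 mod 73. 32⁻¹ ≡ 16 (mod 73), so λ ≡ 21.
  x = λ² - 57 - 16 = 441 - 73 ≡ 3; y = λ·(57 - 3) - 38 ≡ 1. → (3, 1)
4G: (3, 1) + (16, 53). λ = (53 - 1)/(16 - 3) ≡ 52/13 mod 73. 13⁻¹ ≡ 45 (mod 73) since 13·45 = 585 ≡ 1, so λ ≡ 4.
  x = λ² - 3 - 16 = 16 - 19 ≡ 70; y = λ·(3 - 70) - 1 ≡ 23. → (70, 23)
5G: (70, 23) + (16, 53). λ = (53 - 23)/(16 - 70) ≡ 30/19 mod 73. 19⁻¹ ≡ 50 (mod 73), so λ ≡ 40.
  x = λ² - 70 - 16 = 1600 - 86 ≡ 54; y = λ·(70 - 54) - 23 ≡ 33. → (54, 33)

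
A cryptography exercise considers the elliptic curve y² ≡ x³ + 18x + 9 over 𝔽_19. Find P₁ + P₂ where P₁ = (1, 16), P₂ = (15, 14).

(1, 16) + (15, 14). λ = (14 - 16)/(15 - 1) ≡ 17/14 mod 19. 14⁻¹ ≡ 15 (mod 19), so λ ≡ 8.
  x = λ² - 1 - 15 = 64 - 16 ≡ 10; y = λ·(1 - 10) - 16 ≡ 7. → (10, 7)

(10, 7)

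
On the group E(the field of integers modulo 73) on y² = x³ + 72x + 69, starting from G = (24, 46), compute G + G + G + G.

(39, 0)

Double-and-add on 4 = (100)₂. Start with G = (24, 46) for the leading 1-bit.
double: tangent at (24, 46): λ = (3·24² + 72)/(2·46) ≡ 48/19. 19⁻¹ ≡ 50 (mod 73), so λ ≡ 48·50 ≡ 64.
  x = λ² - 24 - 24 = 4096 - 48 ≡ 33; y = λ·(24 - 33) - 46 ≡ 35. → (33, 35)
double: tangent at (33, 35): λ = (3·33² + 72)/(2·35) ≡ 54/70. 70⁻¹ ≡ 24 (mod 73) since 70·24 = 1680 ≡ 1, so λ ≡ 54·24 ≡ 55.
  x = λ² - 33 - 33 = 3025 - 66 ≡ 39; y = λ·(33 - 39) - 35 ≡ 0. → (39, 0)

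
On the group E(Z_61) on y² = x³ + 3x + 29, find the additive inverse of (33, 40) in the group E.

(33, 21)

-(33, 40) = (33, -40 mod 61) = (33, 21).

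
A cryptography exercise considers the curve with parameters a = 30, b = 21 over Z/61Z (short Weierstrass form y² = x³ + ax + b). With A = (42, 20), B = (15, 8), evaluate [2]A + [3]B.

(4, 12)

First 2A:
Repeated addition: build up to 2A.
2A: tangent at (42, 20): λ = (3·42² + 30)/(2·20) ≡ 15/40. 40⁻¹ ≡ 29 (mod 61), so λ ≡ 15·29 ≡ 8.
  x = λ² - 42 - 42 = 64 - 84 ≡ 41; y = λ·(42 - 41) - 20 ≡ 49. → (41, 49)
2A = (41, 49).
Next 3B:
Repeated addition: build up to 3B.
2B: tangent at (15, 8): λ = (3·15² + 30)/(2·8) ≡ 34/16. 16⁻¹ ≡ 42 (mod 61), so λ ≡ 34·42 ≡ 25.
  x = λ² - 15 - 15 = 625 - 30 ≡ 46; y = λ·(15 - 46) - 8 ≡ 10. → (46, 10)
3B: (46, 10) + (15, 8). λ = (8 - 10)/(15 - 46) ≡ 59/30 mod 61. 30⁻¹ ≡ 59 (mod 61) since 30·59 = 1770 ≡ 1, so λ ≡ 4.
  x = λ² - 46 - 15 = 16 - 61 ≡ 16; y = λ·(46 - 16) - 10 ≡ 49. → (16, 49)
3B = (16, 49).
Finally 2A + 3B:
(41, 49) + (16, 49). λ = (49 - 49)/(16 - 41) ≡ 0/36 mod 61. 36⁻¹ ≡ 39 (mod 61), so λ ≡ 0.
  x = λ² - 41 - 16 = 0 - 57 ≡ 4; y = λ·(41 - 4) - 49 ≡ 12. → (4, 12)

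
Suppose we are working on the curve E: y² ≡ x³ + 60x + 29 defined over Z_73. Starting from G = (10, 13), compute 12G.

(62, 70)

Repeated addition: build up to 12G.
2G: tangent at (10, 13): λ = (3·10² + 60)/(2·13) ≡ 68/26. 26⁻¹ ≡ 59 (mod 73), so λ ≡ 68·59 ≡ 70.
  x = λ² - 10 - 10 = 4900 - 20 ≡ 62; y = λ·(10 - 62) - 13 ≡ 70. → (62, 70)
3G: (62, 70) + (10, 13). λ = (13 - 70)/(10 - 62) ≡ 16/21 mod 73. 21⁻¹ ≡ 7 (mod 73) since 21·7 = 147 ≡ 1, so λ ≡ 39.
  x = λ² - 62 - 10 = 1521 - 72 ≡ 62; y = λ·(62 - 62) - 70 ≡ 3. → (62, 3)
4G: (62, 3) + (10, 13). λ = (13 - 3)/(10 - 62) ≡ 10/21 mod 73. 21⁻¹ ≡ 7 (mod 73) since 21·7 = 147 ≡ 1, so λ ≡ 70.
  x = λ² - 62 - 10 = 4900 - 72 ≡ 10; y = λ·(62 - 10) - 3 ≡ 60. → (10, 60)
5G: (10, 60) + (10, 13): same x and y₁ ≡ -y₂, so the sum is ∞.
6G: ∞ + (10, 13) = (10, 13) (identity).
7G: tangent at (10, 13): λ = (3·10² + 60)/(2·13) ≡ 68/26. 26⁻¹ ≡ 59 (mod 73), so λ ≡ 68·59 ≡ 70.
  x = λ² - 10 - 10 = 4900 - 20 ≡ 62; y = λ·(10 - 62) - 13 ≡ 70. → (62, 70)
8G: (62, 70) + (10, 13). λ = (13 - 70)/(10 - 62) ≡ 16/21 mod 73. 21⁻¹ ≡ 7 (mod 73), so λ ≡ 39.
  x = λ² - 62 - 10 = 1521 - 72 ≡ 62; y = λ·(62 - 62) - 70 ≡ 3. → (62, 3)
9G: (62, 3) + (10, 13). λ = (13 - 3)/(10 - 62) ≡ 10/21 mod 73. 21⁻¹ ≡ 7 (mod 73), so λ ≡ 70.
  x = λ² - 62 - 10 = 4900 - 72 ≡ 10; y = λ·(62 - 10) - 3 ≡ 60. → (10, 60)
10G: (10, 60) + (10, 13): same x and y₁ ≡ -y₂, so the sum is ∞.
11G: ∞ + (10, 13) = (10, 13) (identity).
12G: tangent at (10, 13): λ = (3·10² + 60)/(2·13) ≡ 68/26. 26⁻¹ ≡ 59 (mod 73), so λ ≡ 68·59 ≡ 70.
  x = λ² - 10 - 10 = 4900 - 20 ≡ 62; y = λ·(10 - 62) - 13 ≡ 70. → (62, 70)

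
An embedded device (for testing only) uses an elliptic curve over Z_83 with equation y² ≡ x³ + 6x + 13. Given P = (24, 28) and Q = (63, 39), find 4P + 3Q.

(37, 80)

First 4P:
Double-and-add on 4 = (100)₂. Start with P = (24, 28) for the leading 1-bit.
double: tangent at (24, 28): λ = (3·24² + 6)/(2·28) ≡ 74/56. 56⁻¹ ≡ 43 (mod 83), so λ ≡ 74·43 ≡ 28.
  x = λ² - 24 - 24 = 784 - 48 ≡ 72; y = λ·(24 - 72) - 28 ≡ 39. → (72, 39)
double: tangent at (72, 39): λ = (3·72² + 6)/(2·39) ≡ 37/78. 78⁻¹ ≡ 33 (mod 83), so λ ≡ 37·33 ≡ 59.
  x = λ² - 72 - 72 = 3481 - 144 ≡ 17; y = λ·(72 - 17) - 39 ≡ 52. → (17, 52)
4P = (17, 52).
Next 3Q:
Repeated addition: build up to 3Q.
2Q: tangent at (63, 39): λ = (3·63² + 6)/(2·39) ≡ 44/78. 78⁻¹ ≡ 33 (mod 83) since 78·33 = 2574 ≡ 1, so λ ≡ 44·33 ≡ 41.
  x = λ² - 63 - 63 = 1681 - 126 ≡ 61; y = λ·(63 - 61) - 39 ≡ 43. → (61, 43)
3Q: (61, 43) + (63, 39). λ = (39 - 43)/(63 - 61) ≡ 79/2 mod 83. 2⁻¹ ≡ 42 (mod 83), so λ ≡ 81.
  x = λ² - 61 - 63 = 6561 - 124 ≡ 46; y = λ·(61 - 46) - 43 ≡ 10. → (46, 10)
3Q = (46, 10).
Finally 4P + 3Q:
(17, 52) + (46, 10). λ = (10 - 52)/(46 - 17) ≡ 41/29 mod 83. 29⁻¹ ≡ 63 (mod 83) since 29·63 = 1827 ≡ 1, so λ ≡ 10.
  x = λ² - 17 - 46 = 100 - 63 ≡ 37; y = λ·(17 - 37) - 52 ≡ 80. → (37, 80)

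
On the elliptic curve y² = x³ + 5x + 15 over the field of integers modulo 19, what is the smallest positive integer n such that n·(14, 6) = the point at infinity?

11

2P: tangent at (14, 6): λ = (3·14² + 5)/(2·6) ≡ 4/12. 12⁻¹ ≡ 8 (mod 19), so λ ≡ 4·8 ≡ 13.
  x = λ² - 14 - 14 = 169 - 28 ≡ 8; y = λ·(14 - 8) - 6 ≡ 15. → (8, 15)
3P: (8, 15) + (14, 6). λ = (6 - 15)/(14 - 8) ≡ 10/6 mod 19. 6⁻¹ ≡ 16 (mod 19) since 6·16 = 96 ≡ 1, so λ ≡ 8.
  x = λ² - 8 - 14 = 64 - 22 ≡ 4; y = λ·(8 - 4) - 15 ≡ 17. → (4, 17)
4P: (4, 17) + (14, 6). λ = (6 - 17)/(14 - 4) ≡ 8/10 mod 19. 10⁻¹ ≡ 2 (mod 19), so λ ≡ 16.
  x = λ² - 4 - 14 = 256 - 18 ≡ 10; y = λ·(4 - 10) - 17 ≡ 1. → (10, 1)
5P: (10, 1) + (14, 6). λ = (6 - 1)/(14 - 10) ≡ 5/4 mod 19. 4⁻¹ ≡ 5 (mod 19), so λ ≡ 6.
  x = λ² - 10 - 14 = 36 - 24 ≡ 12; y = λ·(10 - 12) - 1 ≡ 6. → (12, 6)
6P: (12, 6) + (14, 6). λ = (6 - 6)/(14 - 12) ≡ 0/2 mod 19. 2⁻¹ ≡ 10 (mod 19) since 2·10 = 20 ≡ 1, so λ ≡ 0.
  x = λ² - 12 - 14 = 0 - 26 ≡ 12; y = λ·(12 - 12) - 6 ≡ 13. → (12, 13)
7P: (12, 13) + (14, 6). λ = (6 - 13)/(14 - 12) ≡ 12/2 mod 19. 2⁻¹ ≡ 10 (mod 19) since 2·10 = 20 ≡ 1, so λ ≡ 6.
  x = λ² - 12 - 14 = 36 - 26 ≡ 10; y = λ·(12 - 10) - 13 ≡ 18. → (10, 18)
8P: (10, 18) + (14, 6). λ = (6 - 18)/(14 - 10) ≡ 7/4 mod 19. 4⁻¹ ≡ 5 (mod 19), so λ ≡ 16.
  x = λ² - 10 - 14 = 256 - 24 ≡ 4; y = λ·(10 - 4) - 18 ≡ 2. → (4, 2)
9P: (4, 2) + (14, 6). λ = (6 - 2)/(14 - 4) ≡ 4/10 mod 19. 10⁻¹ ≡ 2 (mod 19) since 10·2 = 20 ≡ 1, so λ ≡ 8.
  x = λ² - 4 - 14 = 64 - 18 ≡ 8; y = λ·(4 - 8) - 2 ≡ 4. → (8, 4)
10P: (8, 4) + (14, 6). λ = (6 - 4)/(14 - 8) ≡ 2/6 mod 19. 6⁻¹ ≡ 16 (mod 19), so λ ≡ 13.
  x = λ² - 8 - 14 = 169 - 22 ≡ 14; y = λ·(8 - 14) - 4 ≡ 13. → (14, 13)
11P: (14, 13) + (14, 6): same x and y₁ ≡ -y₂, so the sum is the point at infinity.
11P = the point at infinity, so the order is 11.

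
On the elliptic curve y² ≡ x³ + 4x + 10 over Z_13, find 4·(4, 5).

(6, 9)

Write Q = (4, 5).
Repeated addition: build up to 4Q.
2Q: tangent at (4, 5): λ = (3·4² + 4)/(2·5) ≡ 0/10. 10⁻¹ ≡ 4 (mod 13) since 10·4 = 40 ≡ 1, so λ ≡ 0·4 ≡ 0.
  x = λ² - 4 - 4 = 0 - 8 ≡ 5; y = λ·(4 - 5) - 5 ≡ 8. → (5, 8)
3Q: (5, 8) + (4, 5). λ = (5 - 8)/(4 - 5) ≡ 10/12 mod 13. 12⁻¹ ≡ 12 (mod 13), so λ ≡ 3.
  x = λ² - 5 - 4 = 9 - 9 ≡ 0; y = λ·(5 - 0) - 8 ≡ 7. → (0, 7)
4Q: (0, 7) + (4, 5). λ = (5 - 7)/(4 - 0) ≡ 11/4 mod 13. 4⁻¹ ≡ 10 (mod 13), so λ ≡ 6.
  x = λ² - 0 - 4 = 36 - 4 ≡ 6; y = λ·(0 - 6) - 7 ≡ 9. → (6, 9)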